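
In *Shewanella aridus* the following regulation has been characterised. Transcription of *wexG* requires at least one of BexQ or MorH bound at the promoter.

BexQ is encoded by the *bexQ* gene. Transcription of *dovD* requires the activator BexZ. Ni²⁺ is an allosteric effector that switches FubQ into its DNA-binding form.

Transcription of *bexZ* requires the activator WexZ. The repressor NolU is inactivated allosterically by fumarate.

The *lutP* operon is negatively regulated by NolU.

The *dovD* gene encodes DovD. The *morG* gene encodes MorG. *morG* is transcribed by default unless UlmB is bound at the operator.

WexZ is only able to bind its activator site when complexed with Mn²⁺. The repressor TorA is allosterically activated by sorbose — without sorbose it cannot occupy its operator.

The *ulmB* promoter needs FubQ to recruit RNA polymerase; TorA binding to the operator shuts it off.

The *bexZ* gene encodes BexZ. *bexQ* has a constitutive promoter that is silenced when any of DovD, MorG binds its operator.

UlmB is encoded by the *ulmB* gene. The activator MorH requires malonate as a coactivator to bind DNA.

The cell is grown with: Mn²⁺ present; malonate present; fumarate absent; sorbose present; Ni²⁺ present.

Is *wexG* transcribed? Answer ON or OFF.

Mn²⁺ is present, so WexZ is active.
No repressor is bound and WexZ is active, so *bexZ* is transcribed.
So BexZ is produced and active.
No repressor is bound and BexZ is active, so *dovD* is transcribed.
So DovD is produced and active.
Ni²⁺ is present, so FubQ is active.
Sorbose is present, so TorA is active.
With repressor TorA bound, *ulmB* is not transcribed.
So UlmB is not produced.
With no repressor bound, *morG* is transcribed.
So MorG is produced and active.
With repressor DovD bound, *bexQ* is not transcribed.
So BexQ is not produced.
Malonate is present, so MorH is active.
Activator MorH is present, so *wexG* is transcribed.

ON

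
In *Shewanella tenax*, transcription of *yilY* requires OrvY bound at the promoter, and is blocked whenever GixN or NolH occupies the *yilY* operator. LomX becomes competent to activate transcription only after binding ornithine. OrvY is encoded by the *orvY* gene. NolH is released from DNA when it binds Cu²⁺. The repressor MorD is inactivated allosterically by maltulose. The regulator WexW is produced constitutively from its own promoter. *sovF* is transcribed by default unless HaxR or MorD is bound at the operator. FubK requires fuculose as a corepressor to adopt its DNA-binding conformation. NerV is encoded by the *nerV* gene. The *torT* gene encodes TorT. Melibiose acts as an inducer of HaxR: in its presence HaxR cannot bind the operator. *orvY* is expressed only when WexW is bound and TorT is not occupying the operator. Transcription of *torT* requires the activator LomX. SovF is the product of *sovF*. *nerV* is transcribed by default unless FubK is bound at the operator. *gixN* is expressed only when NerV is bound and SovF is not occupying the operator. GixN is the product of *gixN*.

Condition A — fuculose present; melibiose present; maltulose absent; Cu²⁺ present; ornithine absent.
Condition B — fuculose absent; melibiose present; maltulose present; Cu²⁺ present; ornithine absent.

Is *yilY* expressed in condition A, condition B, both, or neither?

both

Condition A:
Fuculose is present, so FubK is active.
With repressor FubK bound, *nerV* is not transcribed.
So NerV is not produced.
Melibiose is present, so HaxR is inactive.
Maltulose is absent, so MorD is active.
With repressor MorD bound, *sovF* is not transcribed.
So SovF is not produced.
Required activator NerV is absent, so *gixN* is not transcribed.
So GixN is not produced.
Cu²⁺ is present, so NolH is inactive.
Ornithine is absent, so LomX is inactive.
Required activator LomX is absent, so *torT* is not transcribed.
So TorT is not produced.
WexW is produced constitutively and is active.
No repressor is bound and WexW is active, so *orvY* is transcribed.
So OrvY is produced and active.
No repressor is bound and OrvY is active, so *yilY* is transcribed.
→ *yilY* is ON in A.
Condition B:
Fuculose is absent, so FubK is inactive.
With no repressor bound, *nerV* is transcribed.
So NerV is produced and active.
Melibiose is present, so HaxR is inactive.
Maltulose is present, so MorD is inactive.
With no repressor bound, *sovF* is transcribed.
So SovF is produced and active.
With repressor SovF bound, *gixN* is not transcribed.
So GixN is not produced.
Cu²⁺ is present, so NolH is inactive.
Ornithine is absent, so LomX is inactive.
Required activator LomX is absent, so *torT* is not transcribed.
So TorT is not produced.
WexW is produced constitutively and is active.
No repressor is bound and WexW is active, so *orvY* is transcribed.
So OrvY is produced and active.
No repressor is bound and OrvY is active, so *yilY* is transcribed.
→ *yilY* is ON in B.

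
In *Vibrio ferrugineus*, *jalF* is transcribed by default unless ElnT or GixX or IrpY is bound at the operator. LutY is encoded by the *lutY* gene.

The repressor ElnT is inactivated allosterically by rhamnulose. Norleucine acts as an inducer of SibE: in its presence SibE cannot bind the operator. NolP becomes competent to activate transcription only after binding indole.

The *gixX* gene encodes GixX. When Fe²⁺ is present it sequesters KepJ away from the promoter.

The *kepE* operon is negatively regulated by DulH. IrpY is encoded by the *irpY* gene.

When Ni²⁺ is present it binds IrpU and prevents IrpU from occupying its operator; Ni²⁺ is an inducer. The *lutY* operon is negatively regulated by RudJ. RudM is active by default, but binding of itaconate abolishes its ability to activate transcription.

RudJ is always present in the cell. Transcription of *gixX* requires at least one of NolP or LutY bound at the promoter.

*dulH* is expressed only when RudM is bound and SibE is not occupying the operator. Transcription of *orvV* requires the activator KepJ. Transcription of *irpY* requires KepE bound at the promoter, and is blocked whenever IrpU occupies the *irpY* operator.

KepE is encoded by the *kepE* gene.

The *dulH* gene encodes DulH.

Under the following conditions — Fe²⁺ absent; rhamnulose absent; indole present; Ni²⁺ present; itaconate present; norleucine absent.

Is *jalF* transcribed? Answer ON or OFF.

OFF

Rhamnulose is absent, so ElnT is active.
Indole is present, so NolP is active.
RudJ is produced constitutively and is active.
With repressor RudJ bound, *lutY* is not transcribed.
So LutY is not produced.
Activator NolP is present, so *gixX* is transcribed.
So GixX is produced and active.
Itaconate is present, so RudM is inactive.
Norleucine is absent, so SibE is active.
With repressor SibE bound, *dulH* is not transcribed.
So DulH is not produced.
With no repressor bound, *kepE* is transcribed.
So KepE is produced and active.
Ni²⁺ is present, so IrpU is inactive.
No repressor is bound and KepE is active, so *irpY* is transcribed.
So IrpY is produced and active.
With repressor ElnT bound, *jalF* is not transcribed.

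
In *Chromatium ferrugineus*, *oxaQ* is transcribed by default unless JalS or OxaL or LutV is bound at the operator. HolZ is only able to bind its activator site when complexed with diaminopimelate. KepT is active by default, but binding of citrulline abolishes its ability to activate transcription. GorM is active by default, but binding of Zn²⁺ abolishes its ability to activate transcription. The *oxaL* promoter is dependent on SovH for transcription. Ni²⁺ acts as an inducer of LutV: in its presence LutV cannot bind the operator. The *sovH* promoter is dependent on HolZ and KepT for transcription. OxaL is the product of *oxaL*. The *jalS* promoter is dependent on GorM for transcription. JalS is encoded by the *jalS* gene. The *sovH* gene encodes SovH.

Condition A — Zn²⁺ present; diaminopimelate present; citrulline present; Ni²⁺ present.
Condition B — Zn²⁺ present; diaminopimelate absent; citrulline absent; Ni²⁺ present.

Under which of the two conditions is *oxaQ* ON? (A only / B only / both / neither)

both

Condition A:
Zn²⁺ is present, so GorM is inactive.
Required activator GorM is absent, so *jalS* is not transcribed.
So JalS is not produced.
Diaminopimelate is present, so HolZ is active.
Citrulline is present, so KepT is inactive.
Required activator KepT is absent, so *sovH* is not transcribed.
So SovH is not produced.
Required activator SovH is absent, so *oxaL* is not transcribed.
So OxaL is not produced.
Ni²⁺ is present, so LutV is inactive.
With no repressor bound, *oxaQ* is transcribed.
→ *oxaQ* is ON in A.
Condition B:
Zn²⁺ is present, so GorM is inactive.
Required activator GorM is absent, so *jalS* is not transcribed.
So JalS is not produced.
Diaminopimelate is absent, so HolZ is inactive.
Citrulline is absent, so KepT is active.
Required activator HolZ is absent, so *sovH* is not transcribed.
So SovH is not produced.
Required activator SovH is absent, so *oxaL* is not transcribed.
So OxaL is not produced.
Ni²⁺ is present, so LutV is inactive.
With no repressor bound, *oxaQ* is transcribed.
→ *oxaQ* is ON in B.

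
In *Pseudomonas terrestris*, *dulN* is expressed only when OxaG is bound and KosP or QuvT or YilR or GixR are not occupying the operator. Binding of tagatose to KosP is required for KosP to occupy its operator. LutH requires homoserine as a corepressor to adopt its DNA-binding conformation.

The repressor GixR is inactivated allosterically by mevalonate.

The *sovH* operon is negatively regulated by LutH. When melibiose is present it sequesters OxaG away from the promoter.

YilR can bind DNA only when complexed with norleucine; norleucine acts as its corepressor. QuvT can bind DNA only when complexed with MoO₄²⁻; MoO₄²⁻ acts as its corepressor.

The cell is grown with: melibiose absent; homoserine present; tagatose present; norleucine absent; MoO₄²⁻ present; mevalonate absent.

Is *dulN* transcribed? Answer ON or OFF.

Tagatose is present, so KosP is active.
MoO₄²⁻ is present, so QuvT is active.
Norleucine is absent, so YilR is inactive.
Melibiose is absent, so OxaG is active.
Mevalonate is absent, so GixR is active.
With repressor KosP bound, *dulN* is not transcribed.

OFF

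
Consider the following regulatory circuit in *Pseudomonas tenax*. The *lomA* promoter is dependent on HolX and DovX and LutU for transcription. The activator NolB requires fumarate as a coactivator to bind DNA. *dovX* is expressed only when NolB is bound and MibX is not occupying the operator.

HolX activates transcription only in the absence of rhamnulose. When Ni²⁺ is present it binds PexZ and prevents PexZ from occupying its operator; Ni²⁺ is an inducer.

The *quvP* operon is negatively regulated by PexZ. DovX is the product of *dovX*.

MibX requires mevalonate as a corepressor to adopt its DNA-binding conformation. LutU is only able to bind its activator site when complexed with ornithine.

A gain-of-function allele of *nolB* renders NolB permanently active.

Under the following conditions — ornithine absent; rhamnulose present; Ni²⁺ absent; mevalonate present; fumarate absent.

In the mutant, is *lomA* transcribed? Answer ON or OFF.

Rhamnulose is present, so HolX is inactive.
Mevalonate is present, so MibX is active.
NolB is constitutively active in this strain.
With repressor MibX bound, *dovX* is not transcribed.
So DovX is not produced.
Ornithine is absent, so LutU is inactive.
Required activator HolX is absent, so *lomA* is not transcribed.

OFF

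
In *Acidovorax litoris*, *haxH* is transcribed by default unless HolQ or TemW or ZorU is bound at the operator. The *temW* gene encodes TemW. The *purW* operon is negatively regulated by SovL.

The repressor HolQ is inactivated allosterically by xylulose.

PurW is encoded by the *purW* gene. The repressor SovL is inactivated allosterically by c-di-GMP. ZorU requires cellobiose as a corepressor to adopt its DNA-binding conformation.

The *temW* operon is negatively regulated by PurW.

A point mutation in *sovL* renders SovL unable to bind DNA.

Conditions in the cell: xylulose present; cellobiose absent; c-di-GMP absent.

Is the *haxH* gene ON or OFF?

ON

Xylulose is present, so HolQ is inactive.
SovL is non-functional in this strain, so it has no effect.
With no repressor bound, *purW* is transcribed.
So PurW is produced and active.
With repressor PurW bound, *temW* is not transcribed.
So TemW is not produced.
Cellobiose is absent, so ZorU is inactive.
With no repressor bound, *haxH* is transcribed.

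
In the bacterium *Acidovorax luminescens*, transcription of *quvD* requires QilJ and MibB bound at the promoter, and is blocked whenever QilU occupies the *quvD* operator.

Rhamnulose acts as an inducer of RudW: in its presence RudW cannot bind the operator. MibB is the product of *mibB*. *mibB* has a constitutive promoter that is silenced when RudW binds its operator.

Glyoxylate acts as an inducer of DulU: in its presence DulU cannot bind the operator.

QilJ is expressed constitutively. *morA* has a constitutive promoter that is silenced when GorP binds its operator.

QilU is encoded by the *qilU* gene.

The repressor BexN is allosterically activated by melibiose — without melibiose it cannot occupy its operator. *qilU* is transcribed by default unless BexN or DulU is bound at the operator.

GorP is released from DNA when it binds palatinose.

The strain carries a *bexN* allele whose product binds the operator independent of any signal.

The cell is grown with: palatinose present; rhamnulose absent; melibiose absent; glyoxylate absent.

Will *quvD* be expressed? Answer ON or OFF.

OFF

BexN is constitutively active in this strain.
Glyoxylate is absent, so DulU is active.
With repressor BexN bound, *qilU* is not transcribed.
So QilU is not produced.
QilJ is produced constitutively and is active.
Rhamnulose is absent, so RudW is active.
With repressor RudW bound, *mibB* is not transcribed.
So MibB is not produced.
Required activator MibB is absent, so *quvD* is not transcribed.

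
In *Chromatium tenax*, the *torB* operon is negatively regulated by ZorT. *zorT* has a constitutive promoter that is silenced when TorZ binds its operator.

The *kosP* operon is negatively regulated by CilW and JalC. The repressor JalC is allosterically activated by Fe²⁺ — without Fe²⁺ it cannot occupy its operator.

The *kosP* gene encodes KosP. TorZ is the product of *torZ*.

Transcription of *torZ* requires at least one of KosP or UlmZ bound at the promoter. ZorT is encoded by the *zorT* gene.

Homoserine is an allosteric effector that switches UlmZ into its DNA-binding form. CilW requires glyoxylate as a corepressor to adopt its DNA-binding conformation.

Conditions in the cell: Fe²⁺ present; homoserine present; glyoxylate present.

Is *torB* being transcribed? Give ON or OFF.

Glyoxylate is present, so CilW is active.
Fe²⁺ is present, so JalC is active.
With repressor CilW bound, *kosP* is not transcribed.
So KosP is not produced.
Homoserine is present, so UlmZ is active.
Activator UlmZ is present, so *torZ* is transcribed.
So TorZ is produced and active.
With repressor TorZ bound, *zorT* is not transcribed.
So ZorT is not produced.
With no repressor bound, *torB* is transcribed.

ON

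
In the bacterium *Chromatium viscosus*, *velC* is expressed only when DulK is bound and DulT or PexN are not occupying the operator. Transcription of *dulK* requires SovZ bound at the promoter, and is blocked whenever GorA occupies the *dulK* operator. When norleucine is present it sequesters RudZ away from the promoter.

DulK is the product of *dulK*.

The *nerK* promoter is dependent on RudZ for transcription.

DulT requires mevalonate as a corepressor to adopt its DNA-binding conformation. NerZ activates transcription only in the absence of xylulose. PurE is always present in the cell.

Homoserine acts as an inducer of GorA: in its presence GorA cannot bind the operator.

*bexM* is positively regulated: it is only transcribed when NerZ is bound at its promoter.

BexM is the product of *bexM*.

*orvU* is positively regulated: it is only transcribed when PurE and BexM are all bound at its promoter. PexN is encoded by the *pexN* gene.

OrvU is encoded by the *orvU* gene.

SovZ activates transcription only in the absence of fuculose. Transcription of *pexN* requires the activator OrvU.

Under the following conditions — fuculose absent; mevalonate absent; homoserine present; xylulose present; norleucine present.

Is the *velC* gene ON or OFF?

Mevalonate is absent, so DulT is inactive.
PurE is produced constitutively and is active.
Xylulose is present, so NerZ is inactive.
Required activator NerZ is absent, so *bexM* is not transcribed.
So BexM is not produced.
Required activator BexM is absent, so *orvU* is not transcribed.
So OrvU is not produced.
Required activator OrvU is absent, so *pexN* is not transcribed.
So PexN is not produced.
Homoserine is present, so GorA is inactive.
Fuculose is absent, so SovZ is active.
No repressor is bound and SovZ is active, so *dulK* is transcribed.
So DulK is produced and active.
No repressor is bound and DulK is active, so *velC* is transcribed.

ON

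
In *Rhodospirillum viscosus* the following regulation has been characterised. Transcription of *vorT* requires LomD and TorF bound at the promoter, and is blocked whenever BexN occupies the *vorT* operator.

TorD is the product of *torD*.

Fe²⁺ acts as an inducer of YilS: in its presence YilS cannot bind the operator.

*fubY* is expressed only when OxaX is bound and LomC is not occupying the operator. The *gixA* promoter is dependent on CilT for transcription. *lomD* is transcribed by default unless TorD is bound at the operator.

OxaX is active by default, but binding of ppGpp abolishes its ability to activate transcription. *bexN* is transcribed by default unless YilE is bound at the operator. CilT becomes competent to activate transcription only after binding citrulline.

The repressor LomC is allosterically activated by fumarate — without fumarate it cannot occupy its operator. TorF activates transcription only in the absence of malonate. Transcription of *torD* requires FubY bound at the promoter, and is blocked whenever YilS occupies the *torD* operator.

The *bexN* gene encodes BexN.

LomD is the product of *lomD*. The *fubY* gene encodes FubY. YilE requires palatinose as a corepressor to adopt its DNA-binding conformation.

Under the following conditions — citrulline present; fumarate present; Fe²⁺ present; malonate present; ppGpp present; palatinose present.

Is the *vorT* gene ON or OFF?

OFF

Fe²⁺ is present, so YilS is inactive.
ppGpp is present, so OxaX is inactive.
Fumarate is present, so LomC is active.
With repressor LomC bound, *fubY* is not transcribed.
So FubY is not produced.
Required activator FubY is absent, so *torD* is not transcribed.
So TorD is not produced.
With no repressor bound, *lomD* is transcribed.
So LomD is produced and active.
Malonate is present, so TorF is inactive.
Palatinose is present, so YilE is active.
With repressor YilE bound, *bexN* is not transcribed.
So BexN is not produced.
Required activator TorF is absent, so *vorT* is not transcribed.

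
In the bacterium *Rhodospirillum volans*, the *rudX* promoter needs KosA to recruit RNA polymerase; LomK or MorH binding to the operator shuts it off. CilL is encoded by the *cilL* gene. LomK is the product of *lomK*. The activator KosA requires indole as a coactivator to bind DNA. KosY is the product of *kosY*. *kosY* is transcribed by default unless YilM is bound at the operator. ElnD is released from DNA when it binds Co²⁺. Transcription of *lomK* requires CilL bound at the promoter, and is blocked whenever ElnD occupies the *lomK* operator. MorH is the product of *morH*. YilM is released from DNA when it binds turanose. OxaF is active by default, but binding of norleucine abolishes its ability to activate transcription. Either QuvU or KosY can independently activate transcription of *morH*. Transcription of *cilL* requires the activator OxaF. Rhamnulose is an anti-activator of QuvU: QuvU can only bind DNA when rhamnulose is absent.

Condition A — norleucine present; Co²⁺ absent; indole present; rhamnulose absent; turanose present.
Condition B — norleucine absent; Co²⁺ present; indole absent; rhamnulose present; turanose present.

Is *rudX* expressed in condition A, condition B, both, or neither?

Condition A:
Norleucine is present, so OxaF is inactive.
Required activator OxaF is absent, so *cilL* is not transcribed.
So CilL is not produced.
Co²⁺ is absent, so ElnD is active.
With repressor ElnD bound, *lomK* is not transcribed.
So LomK is not produced.
Indole is present, so KosA is active.
Rhamnulose is absent, so QuvU is active.
Turanose is present, so YilM is inactive.
With no repressor bound, *kosY* is transcribed.
So KosY is produced and active.
Activator QuvU is present, so *morH* is transcribed.
So MorH is produced and active.
With repressor MorH bound, *rudX* is not transcribed.
→ *rudX* is OFF in A.
Condition B:
Norleucine is absent, so OxaF is active.
No repressor is bound and OxaF is active, so *cilL* is transcribed.
So CilL is produced and active.
Co²⁺ is present, so ElnD is inactive.
No repressor is bound and CilL is active, so *lomK* is transcribed.
So LomK is produced and active.
Indole is absent, so KosA is inactive.
Rhamnulose is present, so QuvU is inactive.
Turanose is present, so YilM is inactive.
With no repressor bound, *kosY* is transcribed.
So KosY is produced and active.
Activator KosY is present, so *morH* is transcribed.
So MorH is produced and active.
With repressor LomK bound, *rudX* is not transcribed.
→ *rudX* is OFF in B.

neither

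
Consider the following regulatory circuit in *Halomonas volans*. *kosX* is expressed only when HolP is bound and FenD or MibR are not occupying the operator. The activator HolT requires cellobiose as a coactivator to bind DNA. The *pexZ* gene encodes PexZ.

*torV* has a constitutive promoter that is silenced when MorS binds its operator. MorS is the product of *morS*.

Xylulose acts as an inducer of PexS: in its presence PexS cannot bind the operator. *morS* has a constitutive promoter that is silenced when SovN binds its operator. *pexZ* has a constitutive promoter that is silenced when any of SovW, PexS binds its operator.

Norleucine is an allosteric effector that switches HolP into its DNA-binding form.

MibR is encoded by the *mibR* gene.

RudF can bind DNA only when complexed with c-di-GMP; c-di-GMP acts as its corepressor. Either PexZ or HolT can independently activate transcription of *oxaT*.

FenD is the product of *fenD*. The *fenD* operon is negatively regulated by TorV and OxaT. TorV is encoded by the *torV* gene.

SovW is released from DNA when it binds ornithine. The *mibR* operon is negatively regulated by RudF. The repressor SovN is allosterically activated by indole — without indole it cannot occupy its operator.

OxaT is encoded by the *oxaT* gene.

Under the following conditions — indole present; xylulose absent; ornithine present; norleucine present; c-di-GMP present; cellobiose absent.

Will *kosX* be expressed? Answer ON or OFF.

ON

Norleucine is present, so HolP is active.
Indole is present, so SovN is active.
With repressor SovN bound, *morS* is not transcribed.
So MorS is not produced.
With no repressor bound, *torV* is transcribed.
So TorV is produced and active.
Ornithine is present, so SovW is inactive.
Xylulose is absent, so PexS is active.
With repressor PexS bound, *pexZ* is not transcribed.
So PexZ is not produced.
Cellobiose is absent, so HolT is inactive.
No activator is available at the *oxaT* promoter, so *oxaT* is not transcribed.
So OxaT is not produced.
With repressor TorV bound, *fenD* is not transcribed.
So FenD is not produced.
c-di-GMP is present, so RudF is active.
With repressor RudF bound, *mibR* is not transcribed.
So MibR is not produced.
No repressor is bound and HolP is active, so *kosX* is transcribed.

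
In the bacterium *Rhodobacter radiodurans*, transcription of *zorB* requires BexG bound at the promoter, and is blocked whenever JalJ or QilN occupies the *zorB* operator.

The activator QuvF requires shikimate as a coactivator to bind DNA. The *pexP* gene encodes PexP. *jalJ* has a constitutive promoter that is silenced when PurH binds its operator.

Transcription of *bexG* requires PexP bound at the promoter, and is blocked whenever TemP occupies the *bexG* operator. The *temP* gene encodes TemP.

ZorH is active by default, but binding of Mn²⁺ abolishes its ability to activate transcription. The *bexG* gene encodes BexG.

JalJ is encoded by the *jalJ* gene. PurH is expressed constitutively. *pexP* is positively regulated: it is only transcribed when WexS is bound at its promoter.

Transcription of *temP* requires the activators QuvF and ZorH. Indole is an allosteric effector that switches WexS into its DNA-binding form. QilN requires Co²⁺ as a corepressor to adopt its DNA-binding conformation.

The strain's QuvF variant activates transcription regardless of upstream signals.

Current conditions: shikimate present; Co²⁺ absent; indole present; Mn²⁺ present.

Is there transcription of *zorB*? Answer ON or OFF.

ON

PurH is produced constitutively and is active.
With repressor PurH bound, *jalJ* is not transcribed.
So JalJ is not produced.
Co²⁺ is absent, so QilN is inactive.
Indole is present, so WexS is active.
No repressor is bound and WexS is active, so *pexP* is transcribed.
So PexP is produced and active.
QuvF is constitutively active in this strain.
Mn²⁺ is present, so ZorH is inactive.
Required activator ZorH is absent, so *temP* is not transcribed.
So TemP is not produced.
No repressor is bound and PexP is active, so *bexG* is transcribed.
So BexG is produced and active.
No repressor is bound and BexG is active, so *zorB* is transcribed.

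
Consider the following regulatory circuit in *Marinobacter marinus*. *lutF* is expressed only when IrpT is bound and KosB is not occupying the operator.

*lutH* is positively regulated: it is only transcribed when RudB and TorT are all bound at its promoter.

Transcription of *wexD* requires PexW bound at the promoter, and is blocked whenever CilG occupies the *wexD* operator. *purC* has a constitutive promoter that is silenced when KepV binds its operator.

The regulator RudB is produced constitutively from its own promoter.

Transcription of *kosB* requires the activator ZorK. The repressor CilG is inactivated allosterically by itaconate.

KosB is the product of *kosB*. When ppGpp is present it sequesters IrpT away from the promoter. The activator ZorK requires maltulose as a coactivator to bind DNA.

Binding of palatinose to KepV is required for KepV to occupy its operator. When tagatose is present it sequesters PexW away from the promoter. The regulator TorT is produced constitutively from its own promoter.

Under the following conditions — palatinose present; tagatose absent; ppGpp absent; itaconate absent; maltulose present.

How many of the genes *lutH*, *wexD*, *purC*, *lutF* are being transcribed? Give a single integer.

RudB is produced constitutively and is active.
TorT is produced constitutively and is active.
No repressor is bound and RudB and TorT are active, so *lutH* is transcribed.
→ *lutH* is ON.
Tagatose is absent, so PexW is active.
Itaconate is absent, so CilG is active.
With repressor CilG bound, *wexD* is not transcribed.
→ *wexD* is OFF.
Palatinose is present, so KepV is active.
With repressor KepV bound, *purC* is not transcribed.
→ *purC* is OFF.
ppGpp is absent, so IrpT is active.
Maltulose is present, so ZorK is active.
No repressor is bound and ZorK is active, so *kosB* is transcribed.
So KosB is produced and active.
With repressor KosB bound, *lutF* is not transcribed.
→ *lutF* is OFF.
1 of the 4 genes is transcribed.

1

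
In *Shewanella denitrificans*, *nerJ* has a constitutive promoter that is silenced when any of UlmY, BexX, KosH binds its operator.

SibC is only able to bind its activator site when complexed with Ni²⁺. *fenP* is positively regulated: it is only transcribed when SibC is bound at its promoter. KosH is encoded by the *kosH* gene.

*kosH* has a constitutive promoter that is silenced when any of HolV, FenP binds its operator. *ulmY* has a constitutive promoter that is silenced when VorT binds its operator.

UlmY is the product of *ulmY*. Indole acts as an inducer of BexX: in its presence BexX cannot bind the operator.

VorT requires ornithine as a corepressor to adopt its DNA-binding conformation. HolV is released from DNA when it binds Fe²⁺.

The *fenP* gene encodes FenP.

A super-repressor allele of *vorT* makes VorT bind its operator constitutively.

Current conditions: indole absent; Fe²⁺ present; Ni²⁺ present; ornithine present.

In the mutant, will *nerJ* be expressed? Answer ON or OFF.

VorT is constitutively active in this strain.
With repressor VorT bound, *ulmY* is not transcribed.
So UlmY is not produced.
Indole is absent, so BexX is active.
Fe²⁺ is present, so HolV is inactive.
Ni²⁺ is present, so SibC is active.
No repressor is bound and SibC is active, so *fenP* is transcribed.
So FenP is produced and active.
With repressor FenP bound, *kosH* is not transcribed.
So KosH is not produced.
With repressor BexX bound, *nerJ* is not transcribed.

OFF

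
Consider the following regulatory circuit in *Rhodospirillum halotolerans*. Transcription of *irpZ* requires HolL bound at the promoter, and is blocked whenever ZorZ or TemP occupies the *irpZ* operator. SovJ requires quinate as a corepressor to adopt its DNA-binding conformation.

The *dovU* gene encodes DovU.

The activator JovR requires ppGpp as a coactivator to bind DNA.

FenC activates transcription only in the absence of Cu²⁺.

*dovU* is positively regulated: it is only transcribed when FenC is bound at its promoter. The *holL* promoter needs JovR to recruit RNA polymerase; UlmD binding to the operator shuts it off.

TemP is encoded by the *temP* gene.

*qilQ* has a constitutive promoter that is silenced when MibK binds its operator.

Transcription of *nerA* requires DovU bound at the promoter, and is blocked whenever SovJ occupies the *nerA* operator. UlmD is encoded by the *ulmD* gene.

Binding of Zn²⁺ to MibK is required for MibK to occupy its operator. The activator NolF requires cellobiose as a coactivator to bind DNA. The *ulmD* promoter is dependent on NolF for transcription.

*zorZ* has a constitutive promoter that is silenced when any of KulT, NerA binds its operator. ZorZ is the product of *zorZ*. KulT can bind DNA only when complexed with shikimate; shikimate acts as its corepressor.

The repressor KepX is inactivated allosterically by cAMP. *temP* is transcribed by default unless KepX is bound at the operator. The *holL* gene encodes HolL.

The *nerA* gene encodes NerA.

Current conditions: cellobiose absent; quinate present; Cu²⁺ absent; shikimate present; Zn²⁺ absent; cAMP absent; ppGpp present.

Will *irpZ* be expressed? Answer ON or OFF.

ON

Shikimate is present, so KulT is active.
Cu²⁺ is absent, so FenC is active.
No repressor is bound and FenC is active, so *dovU* is transcribed.
So DovU is produced and active.
Quinate is present, so SovJ is active.
With repressor SovJ bound, *nerA* is not transcribed.
So NerA is not produced.
With repressor KulT bound, *zorZ* is not transcribed.
So ZorZ is not produced.
ppGpp is present, so JovR is active.
Cellobiose is absent, so NolF is inactive.
Required activator NolF is absent, so *ulmD* is not transcribed.
So UlmD is not produced.
No repressor is bound and JovR is active, so *holL* is transcribed.
So HolL is produced and active.
cAMP is absent, so KepX is active.
With repressor KepX bound, *temP* is not transcribed.
So TemP is not produced.
No repressor is bound and HolL is active, so *irpZ* is transcribed.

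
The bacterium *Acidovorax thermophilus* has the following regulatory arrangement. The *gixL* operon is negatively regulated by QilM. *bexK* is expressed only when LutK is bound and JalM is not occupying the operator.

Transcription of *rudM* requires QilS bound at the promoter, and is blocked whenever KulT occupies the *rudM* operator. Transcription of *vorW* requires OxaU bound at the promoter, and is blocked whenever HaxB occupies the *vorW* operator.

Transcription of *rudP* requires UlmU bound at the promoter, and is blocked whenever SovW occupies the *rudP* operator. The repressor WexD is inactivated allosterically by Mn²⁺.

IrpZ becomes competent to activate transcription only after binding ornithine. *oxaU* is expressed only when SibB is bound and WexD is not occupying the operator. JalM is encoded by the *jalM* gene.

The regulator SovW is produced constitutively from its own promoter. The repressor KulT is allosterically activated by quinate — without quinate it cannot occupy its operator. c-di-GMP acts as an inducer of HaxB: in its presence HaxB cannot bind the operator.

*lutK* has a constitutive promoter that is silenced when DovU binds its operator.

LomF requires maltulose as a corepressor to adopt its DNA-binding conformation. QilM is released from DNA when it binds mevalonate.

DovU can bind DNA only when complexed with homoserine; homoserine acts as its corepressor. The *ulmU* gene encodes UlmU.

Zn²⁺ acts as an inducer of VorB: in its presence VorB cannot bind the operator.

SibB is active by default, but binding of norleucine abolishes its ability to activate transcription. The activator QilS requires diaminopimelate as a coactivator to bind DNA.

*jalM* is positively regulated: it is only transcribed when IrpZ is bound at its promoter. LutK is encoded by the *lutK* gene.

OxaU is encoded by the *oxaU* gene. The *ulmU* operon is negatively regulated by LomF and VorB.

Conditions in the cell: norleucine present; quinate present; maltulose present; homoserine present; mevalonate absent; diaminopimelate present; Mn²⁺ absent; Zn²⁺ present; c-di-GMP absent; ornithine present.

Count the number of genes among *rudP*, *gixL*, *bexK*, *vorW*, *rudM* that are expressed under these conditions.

0

Maltulose is present, so LomF is active.
Zn²⁺ is present, so VorB is inactive.
With repressor LomF bound, *ulmU* is not transcribed.
So UlmU is not produced.
SovW is produced constitutively and is active.
With repressor SovW bound, *rudP* is not transcribed.
→ *rudP* is OFF.
Mevalonate is absent, so QilM is active.
With repressor QilM bound, *gixL* is not transcribed.
→ *gixL* is OFF.
Ornithine is present, so IrpZ is active.
No repressor is bound and IrpZ is active, so *jalM* is transcribed.
So JalM is produced and active.
Homoserine is present, so DovU is active.
With repressor DovU bound, *lutK* is not transcribed.
So LutK is not produced.
With repressor JalM bound, *bexK* is not transcribed.
→ *bexK* is OFF.
Norleucine is present, so SibB is inactive.
Mn²⁺ is absent, so WexD is active.
With repressor WexD bound, *oxaU* is not transcribed.
So OxaU is not produced.
c-di-GMP is absent, so HaxB is active.
With repressor HaxB bound, *vorW* is not transcribed.
→ *vorW* is OFF.
Quinate is present, so KulT is active.
Diaminopimelate is present, so QilS is active.
With repressor KulT bound, *rudM* is not transcribed.
→ *rudM* is OFF.
0 of the 5 genes are transcribed.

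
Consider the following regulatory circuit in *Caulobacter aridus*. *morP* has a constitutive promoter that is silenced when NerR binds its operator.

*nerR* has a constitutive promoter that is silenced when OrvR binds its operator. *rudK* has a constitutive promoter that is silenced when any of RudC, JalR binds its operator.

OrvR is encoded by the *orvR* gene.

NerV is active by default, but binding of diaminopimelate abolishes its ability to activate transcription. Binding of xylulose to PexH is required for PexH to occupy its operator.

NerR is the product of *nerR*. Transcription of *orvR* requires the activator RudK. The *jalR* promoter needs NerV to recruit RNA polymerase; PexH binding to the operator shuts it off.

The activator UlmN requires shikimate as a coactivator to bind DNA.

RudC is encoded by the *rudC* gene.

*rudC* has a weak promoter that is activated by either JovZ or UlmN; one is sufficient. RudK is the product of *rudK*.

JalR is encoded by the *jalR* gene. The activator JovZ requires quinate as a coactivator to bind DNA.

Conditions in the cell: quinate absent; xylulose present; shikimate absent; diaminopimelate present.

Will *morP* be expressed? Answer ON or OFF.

Quinate is absent, so JovZ is inactive.
Shikimate is absent, so UlmN is inactive.
No activator is available at the *rudC* promoter, so *rudC* is not transcribed.
So RudC is not produced.
Xylulose is present, so PexH is active.
Diaminopimelate is present, so NerV is inactive.
With repressor PexH bound, *jalR* is not transcribed.
So JalR is not produced.
With no repressor bound, *rudK* is transcribed.
So RudK is produced and active.
No repressor is bound and RudK is active, so *orvR* is transcribed.
So OrvR is produced and active.
With repressor OrvR bound, *nerR* is not transcribed.
So NerR is not produced.
With no repressor bound, *morP* is transcribed.

ON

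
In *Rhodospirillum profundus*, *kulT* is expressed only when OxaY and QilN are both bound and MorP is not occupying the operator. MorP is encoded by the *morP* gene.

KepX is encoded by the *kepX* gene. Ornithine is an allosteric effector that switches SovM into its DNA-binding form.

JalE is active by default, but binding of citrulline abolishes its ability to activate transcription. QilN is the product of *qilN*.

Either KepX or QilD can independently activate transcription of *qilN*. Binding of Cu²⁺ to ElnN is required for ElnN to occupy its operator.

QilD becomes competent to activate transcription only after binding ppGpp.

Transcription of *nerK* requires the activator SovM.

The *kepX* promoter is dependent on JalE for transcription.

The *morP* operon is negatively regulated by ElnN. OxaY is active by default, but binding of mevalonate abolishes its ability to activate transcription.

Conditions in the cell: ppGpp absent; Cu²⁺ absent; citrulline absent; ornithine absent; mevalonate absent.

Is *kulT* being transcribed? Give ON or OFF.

Mevalonate is absent, so OxaY is active.
Cu²⁺ is absent, so ElnN is inactive.
With no repressor bound, *morP* is transcribed.
So MorP is produced and active.
Citrulline is absent, so JalE is active.
No repressor is bound and JalE is active, so *kepX* is transcribed.
So KepX is produced and active.
ppGpp is absent, so QilD is inactive.
Activator KepX is present, so *qilN* is transcribed.
So QilN is produced and active.
With repressor MorP bound, *kulT* is not transcribed.

OFF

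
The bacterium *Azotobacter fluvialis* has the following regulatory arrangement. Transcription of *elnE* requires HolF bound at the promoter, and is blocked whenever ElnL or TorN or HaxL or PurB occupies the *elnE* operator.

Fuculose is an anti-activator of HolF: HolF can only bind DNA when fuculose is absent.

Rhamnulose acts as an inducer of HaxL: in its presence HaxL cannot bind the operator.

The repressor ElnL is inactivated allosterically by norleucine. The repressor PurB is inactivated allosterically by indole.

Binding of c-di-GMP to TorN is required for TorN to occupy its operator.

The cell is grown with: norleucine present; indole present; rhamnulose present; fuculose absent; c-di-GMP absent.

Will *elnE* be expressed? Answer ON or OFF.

Fuculose is absent, so HolF is active.
Norleucine is present, so ElnL is inactive.
c-di-GMP is absent, so TorN is inactive.
Rhamnulose is present, so HaxL is inactive.
Indole is present, so PurB is inactive.
No repressor is bound and HolF is active, so *elnE* is transcribed.

ON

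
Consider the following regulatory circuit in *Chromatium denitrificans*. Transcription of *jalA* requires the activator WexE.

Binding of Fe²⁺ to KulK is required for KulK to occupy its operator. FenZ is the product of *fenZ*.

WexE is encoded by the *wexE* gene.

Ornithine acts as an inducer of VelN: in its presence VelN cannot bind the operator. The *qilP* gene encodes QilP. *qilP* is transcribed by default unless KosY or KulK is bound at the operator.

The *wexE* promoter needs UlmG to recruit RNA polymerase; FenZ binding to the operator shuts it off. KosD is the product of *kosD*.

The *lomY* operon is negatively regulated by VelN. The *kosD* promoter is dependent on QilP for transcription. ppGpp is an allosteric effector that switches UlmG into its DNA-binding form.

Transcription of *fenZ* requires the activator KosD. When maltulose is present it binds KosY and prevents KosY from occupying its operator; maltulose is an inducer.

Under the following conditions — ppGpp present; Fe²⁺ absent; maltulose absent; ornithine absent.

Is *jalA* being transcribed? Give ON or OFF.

ON

Maltulose is absent, so KosY is active.
Fe²⁺ is absent, so KulK is inactive.
With repressor KosY bound, *qilP* is not transcribed.
So QilP is not produced.
Required activator QilP is absent, so *kosD* is not transcribed.
So KosD is not produced.
Required activator KosD is absent, so *fenZ* is not transcribed.
So FenZ is not produced.
ppGpp is present, so UlmG is active.
No repressor is bound and UlmG is active, so *wexE* is transcribed.
So WexE is produced and active.
No repressor is bound and WexE is active, so *jalA* is transcribed.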